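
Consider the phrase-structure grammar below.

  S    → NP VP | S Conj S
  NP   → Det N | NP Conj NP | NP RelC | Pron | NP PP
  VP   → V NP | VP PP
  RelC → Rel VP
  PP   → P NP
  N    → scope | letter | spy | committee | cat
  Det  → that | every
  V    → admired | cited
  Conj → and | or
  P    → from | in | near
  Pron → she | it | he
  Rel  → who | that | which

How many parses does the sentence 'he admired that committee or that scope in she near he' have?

9

Two of the 9 distinct bracketings:
[S [NP [Pron he]] [VP [V admired] [NP [NP [Det that] [N committee]] [Conj or] [NP [NP [Det that] [N scope]] [PP [P in] [NP [NP [Pron she]] [PP [P near] [NP [Pron he]]]]]]]]]
[S [NP [Pron he]] [VP [V admired] [NP [NP [Det that] [N committee]] [Conj or] [NP [NP [NP [Det that] [N scope]] [PP [P in] [NP [Pron she]]]] [PP [P near] [NP [Pron he]]]]]]]
The trees differ in how a recursive rule is bracketed over the same span.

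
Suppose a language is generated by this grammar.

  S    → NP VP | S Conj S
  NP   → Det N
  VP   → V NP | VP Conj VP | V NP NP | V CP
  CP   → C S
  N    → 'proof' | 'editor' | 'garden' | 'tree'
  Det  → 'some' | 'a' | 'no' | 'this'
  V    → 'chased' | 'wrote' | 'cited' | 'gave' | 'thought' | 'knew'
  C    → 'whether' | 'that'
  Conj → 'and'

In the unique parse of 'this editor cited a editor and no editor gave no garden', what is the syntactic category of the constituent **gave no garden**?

[S [S [NP [Det this] [N editor]] [VP [V cited] [NP [Det a] [N editor]]]] [Conj and] [S [NP [Det no] [N editor]] [VP [V gave] [NP [Det no] [N garden]]]]]
The span 'gave no garden' is the VP node built by VP → V NP.

VP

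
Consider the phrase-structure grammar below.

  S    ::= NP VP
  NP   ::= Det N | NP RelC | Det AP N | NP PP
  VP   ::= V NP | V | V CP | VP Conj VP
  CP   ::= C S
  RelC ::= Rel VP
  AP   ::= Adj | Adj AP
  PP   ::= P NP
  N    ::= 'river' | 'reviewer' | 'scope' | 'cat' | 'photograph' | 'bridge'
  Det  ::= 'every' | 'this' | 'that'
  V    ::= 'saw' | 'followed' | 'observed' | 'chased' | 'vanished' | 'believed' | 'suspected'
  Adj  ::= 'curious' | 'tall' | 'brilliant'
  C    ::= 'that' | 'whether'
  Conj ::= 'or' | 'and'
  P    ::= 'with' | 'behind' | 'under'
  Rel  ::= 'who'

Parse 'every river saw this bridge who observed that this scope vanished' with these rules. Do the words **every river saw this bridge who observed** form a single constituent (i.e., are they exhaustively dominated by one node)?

[S [NP [Det every] [N river]] [VP [V saw] [NP [NP [Det this] [N bridge]] [RelC [Rel who] [VP [V observed] [CP [C that] [S [NP [Det this] [N scope]] [VP [V vanished]]]]]]]]]
The smallest constituent containing 'every river saw this bridge who observed' is the S spanning 'every river saw this bridge who observed that this scope vanished'; no single node in the tree dominates exactly the given words.

No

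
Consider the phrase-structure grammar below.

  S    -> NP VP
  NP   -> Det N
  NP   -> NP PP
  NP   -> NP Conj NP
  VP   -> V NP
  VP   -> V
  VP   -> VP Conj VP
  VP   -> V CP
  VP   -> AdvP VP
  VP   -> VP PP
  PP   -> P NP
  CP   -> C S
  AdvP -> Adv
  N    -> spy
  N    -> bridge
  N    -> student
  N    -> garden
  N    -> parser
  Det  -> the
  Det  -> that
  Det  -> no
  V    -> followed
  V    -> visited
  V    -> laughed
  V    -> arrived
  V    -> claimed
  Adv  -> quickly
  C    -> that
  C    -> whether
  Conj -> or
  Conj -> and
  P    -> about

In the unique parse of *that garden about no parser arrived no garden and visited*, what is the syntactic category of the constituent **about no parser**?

PP

S
  NP
    NP
      Det: that
      N: garden
    PP
      P: about
      NP
        Det: no
        N: parser
  VP
    VP
      V: arrived
      NP
        Det: no
        N: garden
    Conj: and
    VP
      V: visited
The span 'about no parser' is the PP node built by PP → P NP.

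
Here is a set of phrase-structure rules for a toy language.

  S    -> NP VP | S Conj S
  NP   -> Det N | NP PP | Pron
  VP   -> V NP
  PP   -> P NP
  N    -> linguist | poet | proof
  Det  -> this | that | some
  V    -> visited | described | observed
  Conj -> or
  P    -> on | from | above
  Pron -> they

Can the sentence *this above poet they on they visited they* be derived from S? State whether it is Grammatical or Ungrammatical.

Ungrammatical

A Det word can never sit immediately before a P word in any string this grammar generates, so the substring 'this above' rules out a derivation.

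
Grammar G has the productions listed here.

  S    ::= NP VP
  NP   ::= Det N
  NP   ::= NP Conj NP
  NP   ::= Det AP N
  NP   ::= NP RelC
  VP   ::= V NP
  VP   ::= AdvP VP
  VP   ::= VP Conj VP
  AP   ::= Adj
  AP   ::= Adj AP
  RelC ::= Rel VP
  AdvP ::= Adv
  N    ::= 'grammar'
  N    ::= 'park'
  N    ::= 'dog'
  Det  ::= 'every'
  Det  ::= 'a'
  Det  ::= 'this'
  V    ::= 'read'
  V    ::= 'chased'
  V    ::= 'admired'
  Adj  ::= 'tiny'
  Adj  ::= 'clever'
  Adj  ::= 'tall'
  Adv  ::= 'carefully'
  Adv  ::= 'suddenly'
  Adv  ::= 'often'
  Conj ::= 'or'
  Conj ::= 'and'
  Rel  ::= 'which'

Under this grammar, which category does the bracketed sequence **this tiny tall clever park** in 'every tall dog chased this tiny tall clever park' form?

NP

S
  NP
    Det: every
    AP
      Adj: tall
    N: dog
  VP
    V: chased
    NP
      Det: this
      AP
        Adj: tiny
        AP
          Adj: tall
          AP
            Adj: clever
      N: park
The span 'this tiny tall clever park' is the NP node built by NP → Det AP N.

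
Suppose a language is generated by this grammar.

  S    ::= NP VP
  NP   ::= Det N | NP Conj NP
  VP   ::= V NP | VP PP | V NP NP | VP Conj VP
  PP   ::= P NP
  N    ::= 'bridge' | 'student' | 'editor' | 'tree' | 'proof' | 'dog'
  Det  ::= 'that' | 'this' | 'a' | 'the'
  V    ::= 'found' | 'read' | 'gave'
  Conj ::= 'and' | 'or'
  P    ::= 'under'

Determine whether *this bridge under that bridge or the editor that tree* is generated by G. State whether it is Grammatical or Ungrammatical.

For S → NP VP, the only prefix that parses as NP is 'this bridge', but the remainder 'under that bridge or the editor that tree' is not a VP under these rules.

Ungrammatical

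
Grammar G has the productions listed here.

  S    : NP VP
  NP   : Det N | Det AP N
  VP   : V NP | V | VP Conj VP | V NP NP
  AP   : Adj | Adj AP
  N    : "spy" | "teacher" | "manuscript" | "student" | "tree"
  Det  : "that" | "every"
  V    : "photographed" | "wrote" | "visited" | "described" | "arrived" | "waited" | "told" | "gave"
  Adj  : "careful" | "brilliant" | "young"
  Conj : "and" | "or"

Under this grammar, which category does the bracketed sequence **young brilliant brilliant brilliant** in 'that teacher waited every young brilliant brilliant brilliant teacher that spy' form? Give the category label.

[S [NP [Det that] [N teacher]] [VP [V waited] [NP [Det every] [AP [Adj young] [AP [Adj brilliant] [AP [Adj brilliant] [AP [Adj brilliant]]]]] [N teacher]] [NP [Det that] [N spy]]]]
The span 'young brilliant brilliant brilliant' is the AP node built by AP → Adj AP.

AP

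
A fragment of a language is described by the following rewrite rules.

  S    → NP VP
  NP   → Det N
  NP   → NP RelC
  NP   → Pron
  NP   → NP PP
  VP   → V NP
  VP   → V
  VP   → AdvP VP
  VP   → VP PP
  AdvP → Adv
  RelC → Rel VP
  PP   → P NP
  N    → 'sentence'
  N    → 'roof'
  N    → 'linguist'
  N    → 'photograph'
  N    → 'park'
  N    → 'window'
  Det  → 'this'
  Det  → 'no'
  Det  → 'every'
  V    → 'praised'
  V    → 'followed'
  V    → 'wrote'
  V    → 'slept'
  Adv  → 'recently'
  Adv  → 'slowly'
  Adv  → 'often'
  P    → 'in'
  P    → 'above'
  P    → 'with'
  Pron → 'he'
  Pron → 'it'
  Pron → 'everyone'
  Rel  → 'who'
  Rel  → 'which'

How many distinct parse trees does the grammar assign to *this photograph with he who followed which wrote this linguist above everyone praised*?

Two of the 10 distinct bracketings:
[S [NP [NP [NP [NP [Det this] [N photograph]] [PP [P with] [NP [Pron he]]]] [RelC [Rel who] [VP [V followed]]]] [RelC [Rel which] [VP [V wrote] [NP [NP [Det this] [N linguist]] [PP [P above] [NP [Pron everyone]]]]]]] [VP [V praised]]]
[S [NP [NP [NP [NP [Det this] [N photograph]] [PP [P with] [NP [Pron he]]]] [RelC [Rel who] [VP [V followed]]]] [RelC [Rel which] [VP [VP [V wrote] [NP [Det this] [N linguist]]] [PP [P above] [NP [Pron everyone]]]]]] [VP [V praised]]]
The difference turns on whether VP → VP PP is used at the relevant span, versus an alternative expansion of VP.

10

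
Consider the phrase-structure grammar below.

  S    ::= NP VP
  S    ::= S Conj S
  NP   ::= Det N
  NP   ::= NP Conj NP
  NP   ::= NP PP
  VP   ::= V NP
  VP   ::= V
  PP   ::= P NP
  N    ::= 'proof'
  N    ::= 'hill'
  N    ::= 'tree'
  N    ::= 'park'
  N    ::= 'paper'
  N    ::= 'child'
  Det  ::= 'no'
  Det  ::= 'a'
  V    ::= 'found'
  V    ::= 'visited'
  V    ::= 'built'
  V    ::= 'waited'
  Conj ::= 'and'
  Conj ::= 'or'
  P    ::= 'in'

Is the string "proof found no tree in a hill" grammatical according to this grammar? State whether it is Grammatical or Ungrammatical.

Ungrammatical

For S → NP VP, no prefix of the string parses as an NP. The alternative S rule S → S Conj S likewise has no satisfying split.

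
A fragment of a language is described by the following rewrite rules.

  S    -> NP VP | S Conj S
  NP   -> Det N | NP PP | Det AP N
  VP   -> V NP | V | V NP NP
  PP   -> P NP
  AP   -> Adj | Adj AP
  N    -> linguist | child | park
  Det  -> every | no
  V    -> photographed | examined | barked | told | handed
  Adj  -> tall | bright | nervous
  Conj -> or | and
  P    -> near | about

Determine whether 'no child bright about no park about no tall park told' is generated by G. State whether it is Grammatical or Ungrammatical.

An N word can never sit immediately before an Adj word in any string this grammar generates, so the substring 'child bright' rules out a derivation.

Ungrammatical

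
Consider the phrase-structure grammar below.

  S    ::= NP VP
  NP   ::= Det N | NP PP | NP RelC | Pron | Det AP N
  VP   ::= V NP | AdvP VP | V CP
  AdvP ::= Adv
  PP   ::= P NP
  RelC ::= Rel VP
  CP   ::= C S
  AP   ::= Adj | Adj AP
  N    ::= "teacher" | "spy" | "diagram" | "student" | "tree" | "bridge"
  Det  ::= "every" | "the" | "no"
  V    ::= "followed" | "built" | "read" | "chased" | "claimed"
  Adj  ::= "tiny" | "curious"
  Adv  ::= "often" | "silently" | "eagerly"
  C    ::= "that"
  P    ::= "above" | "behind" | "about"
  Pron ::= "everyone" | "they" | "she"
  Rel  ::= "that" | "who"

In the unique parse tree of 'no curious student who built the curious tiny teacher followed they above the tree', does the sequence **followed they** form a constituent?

No

[S [NP [NP [Det no] [AP [Adj curious]] [N student]] [RelC [Rel who] [VP [V built] [NP [Det the] [AP [Adj curious] [AP [Adj tiny]]] [N teacher]]]]] [VP [V followed] [NP [NP [Pron they]] [PP [P above] [NP [Det the] [N tree]]]]]]
The smallest constituent containing 'followed they' is the VP spanning 'followed they above the tree'; no single node in the tree dominates exactly the given words.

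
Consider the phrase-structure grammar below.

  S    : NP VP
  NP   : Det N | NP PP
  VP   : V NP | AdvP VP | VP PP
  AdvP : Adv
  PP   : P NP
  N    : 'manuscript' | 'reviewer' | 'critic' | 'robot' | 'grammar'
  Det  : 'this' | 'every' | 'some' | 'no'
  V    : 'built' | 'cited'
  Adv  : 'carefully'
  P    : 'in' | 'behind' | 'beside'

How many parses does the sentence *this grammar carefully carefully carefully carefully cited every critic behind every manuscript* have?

Two of the 6 distinct bracketings:
[S [NP [Det this] [N grammar]] [VP [AdvP [Adv carefully]] [VP [AdvP [Adv carefully]] [VP [AdvP [Adv carefully]] [VP [AdvP [Adv carefully]] [VP [V cited] [NP [NP [Det every] [N critic]] [PP [P behind] [NP [Det every] [N manuscript]]]]]]]]]]
[S [NP [Det this] [N grammar]] [VP [AdvP [Adv carefully]] [VP [AdvP [Adv carefully]] [VP [AdvP [Adv carefully]] [VP [AdvP [Adv carefully]] [VP [VP [V cited] [NP [Det every] [N critic]]] [PP [P behind] [NP [Det every] [N manuscript]]]]]]]]]
The difference turns on whether NP → NP PP is used at the relevant span, versus an alternative expansion of NP.

6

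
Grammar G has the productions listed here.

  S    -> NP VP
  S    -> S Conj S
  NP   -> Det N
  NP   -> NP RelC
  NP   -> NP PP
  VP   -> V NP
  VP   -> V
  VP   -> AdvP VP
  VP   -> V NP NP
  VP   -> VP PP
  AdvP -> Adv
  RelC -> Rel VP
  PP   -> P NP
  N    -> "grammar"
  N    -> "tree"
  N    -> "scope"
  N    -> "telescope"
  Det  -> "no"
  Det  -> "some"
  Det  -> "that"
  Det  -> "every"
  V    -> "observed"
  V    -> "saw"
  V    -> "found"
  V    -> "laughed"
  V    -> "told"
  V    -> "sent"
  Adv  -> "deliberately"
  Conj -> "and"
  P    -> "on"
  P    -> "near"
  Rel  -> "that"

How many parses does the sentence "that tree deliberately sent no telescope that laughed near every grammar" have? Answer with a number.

Two of the 4 distinct bracketings:
[S [NP [Det that] [N tree]] [VP [AdvP [Adv deliberately]] [VP [V sent] [NP [NP [Det no] [N telescope]] [RelC [Rel that] [VP [VP [V laughed]] [PP [P near] [NP [Det every] [N grammar]]]]]]]]]
[S [NP [Det that] [N tree]] [VP [AdvP [Adv deliberately]] [VP [V sent] [NP [NP [NP [Det no] [N telescope]] [RelC [Rel that] [VP [V laughed]]]] [PP [P near] [NP [Det every] [N grammar]]]]]]]
The difference turns on whether NP → NP PP is used at the relevant span, versus an alternative expansion of NP.

4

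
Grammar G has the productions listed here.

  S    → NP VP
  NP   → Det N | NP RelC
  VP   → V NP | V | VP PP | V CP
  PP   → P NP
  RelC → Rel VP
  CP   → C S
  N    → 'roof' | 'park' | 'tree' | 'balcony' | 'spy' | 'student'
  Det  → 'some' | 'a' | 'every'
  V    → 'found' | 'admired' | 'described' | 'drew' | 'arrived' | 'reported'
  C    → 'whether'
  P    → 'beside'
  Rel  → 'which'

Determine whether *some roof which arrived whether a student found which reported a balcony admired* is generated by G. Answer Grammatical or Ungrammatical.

[S [NP [NP [NP [Det some] [N roof]] [RelC [Rel which] [VP [V arrived] [CP [C whether] [S [NP [Det a] [N student]] [VP [V found]]]]]]] [RelC [Rel which] [VP [V reported] [NP [Det a] [N balcony]]]]] [VP [V admired]]]
Every word is introduced by a lexical rule and the phrasal rules combine the resulting categories into a single S.

Grammatical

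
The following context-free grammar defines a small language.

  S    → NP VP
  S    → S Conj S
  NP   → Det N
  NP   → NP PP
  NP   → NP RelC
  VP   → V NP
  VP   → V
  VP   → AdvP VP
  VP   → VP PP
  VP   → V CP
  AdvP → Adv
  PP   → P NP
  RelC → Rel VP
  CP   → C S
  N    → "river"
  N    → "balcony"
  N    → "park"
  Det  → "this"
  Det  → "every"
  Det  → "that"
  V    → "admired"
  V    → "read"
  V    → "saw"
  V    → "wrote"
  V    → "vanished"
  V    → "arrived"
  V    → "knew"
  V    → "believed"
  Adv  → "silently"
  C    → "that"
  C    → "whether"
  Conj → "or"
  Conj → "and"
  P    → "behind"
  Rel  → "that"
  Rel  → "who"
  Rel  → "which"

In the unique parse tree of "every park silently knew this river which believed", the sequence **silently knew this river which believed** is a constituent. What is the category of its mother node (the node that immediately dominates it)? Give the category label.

[S [NP [Det every] [N park]] [VP [AdvP [Adv silently]] [VP [V knew] [NP [NP [Det this] [N river]] [RelC [Rel which] [VP [V believed]]]]]]]
The span 'silently knew this river which believed' is the VP node built by VP → AdvP VP.
Its mother is the S built by S → NP VP.

S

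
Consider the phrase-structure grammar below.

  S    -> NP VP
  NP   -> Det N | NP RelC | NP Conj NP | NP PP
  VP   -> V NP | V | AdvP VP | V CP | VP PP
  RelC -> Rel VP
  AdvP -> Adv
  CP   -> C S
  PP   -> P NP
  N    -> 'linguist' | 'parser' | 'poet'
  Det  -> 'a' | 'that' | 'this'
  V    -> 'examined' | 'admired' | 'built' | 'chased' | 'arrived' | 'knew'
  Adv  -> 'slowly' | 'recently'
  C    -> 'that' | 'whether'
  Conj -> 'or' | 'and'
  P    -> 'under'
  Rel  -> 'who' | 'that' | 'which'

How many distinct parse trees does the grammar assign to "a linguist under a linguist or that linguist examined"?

2

The two bracketings:
[S [NP [NP [NP [Det a] [N linguist]] [PP [P under] [NP [Det a] [N linguist]]]] [Conj or] [NP [Det that] [N linguist]]] [VP [V examined]]]
[S [NP [NP [Det a] [N linguist]] [PP [P under] [NP [NP [Det a] [N linguist]] [Conj or] [NP [Det that] [N linguist]]]]] [VP [V examined]]]
The trees differ in how a recursive rule is bracketed over the same span.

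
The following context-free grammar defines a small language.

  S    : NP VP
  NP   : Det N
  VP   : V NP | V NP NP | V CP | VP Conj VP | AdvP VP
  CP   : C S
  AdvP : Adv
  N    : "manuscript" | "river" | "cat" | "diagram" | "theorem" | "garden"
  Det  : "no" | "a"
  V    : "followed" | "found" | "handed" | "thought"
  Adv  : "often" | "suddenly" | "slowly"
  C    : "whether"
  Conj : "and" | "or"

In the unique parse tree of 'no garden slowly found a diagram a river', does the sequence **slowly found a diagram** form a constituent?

[S [NP [Det no] [N garden]] [VP [AdvP [Adv slowly]] [VP [V found] [NP [Det a] [N diagram]] [NP [Det a] [N river]]]]]
The smallest constituent containing 'slowly found a diagram' is the VP spanning 'slowly found a diagram a river'; no single node in the tree dominates exactly the given words.

No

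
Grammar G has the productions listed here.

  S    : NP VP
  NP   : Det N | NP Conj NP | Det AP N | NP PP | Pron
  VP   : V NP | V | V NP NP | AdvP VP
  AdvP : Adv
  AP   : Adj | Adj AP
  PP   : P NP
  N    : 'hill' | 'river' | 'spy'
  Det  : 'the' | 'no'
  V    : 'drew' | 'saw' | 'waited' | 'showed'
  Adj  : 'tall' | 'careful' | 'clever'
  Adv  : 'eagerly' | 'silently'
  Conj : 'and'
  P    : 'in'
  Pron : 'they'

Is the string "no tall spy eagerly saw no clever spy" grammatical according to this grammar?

[S [NP [Det no] [AP [Adj tall]] [N spy]] [VP [AdvP [Adv eagerly]] [VP [V saw] [NP [Det no] [AP [Adj clever]] [N spy]]]]]
Every word is introduced by a lexical rule and the phrasal rules combine the resulting categories into a single S.

Grammatical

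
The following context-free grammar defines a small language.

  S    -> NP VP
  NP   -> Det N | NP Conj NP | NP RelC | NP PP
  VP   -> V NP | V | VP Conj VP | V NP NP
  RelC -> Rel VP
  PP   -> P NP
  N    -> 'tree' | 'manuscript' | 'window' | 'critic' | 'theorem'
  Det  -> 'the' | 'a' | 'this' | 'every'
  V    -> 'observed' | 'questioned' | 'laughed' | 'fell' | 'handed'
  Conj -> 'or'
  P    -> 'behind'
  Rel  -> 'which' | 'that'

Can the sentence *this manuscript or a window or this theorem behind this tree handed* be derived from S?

S
  NP
    NP
      Det: this
      N: manuscript
    Conj: or
    NP
      NP
        Det: a
        N: window
      Conj: or
      NP
        NP
          Det: this
          N: theorem
        PP
          P: behind
          NP
            Det: this
            N: tree
  VP
    V: handed
Every word is introduced by a lexical rule and the phrasal rules combine the resulting categories into a single S.

Grammatical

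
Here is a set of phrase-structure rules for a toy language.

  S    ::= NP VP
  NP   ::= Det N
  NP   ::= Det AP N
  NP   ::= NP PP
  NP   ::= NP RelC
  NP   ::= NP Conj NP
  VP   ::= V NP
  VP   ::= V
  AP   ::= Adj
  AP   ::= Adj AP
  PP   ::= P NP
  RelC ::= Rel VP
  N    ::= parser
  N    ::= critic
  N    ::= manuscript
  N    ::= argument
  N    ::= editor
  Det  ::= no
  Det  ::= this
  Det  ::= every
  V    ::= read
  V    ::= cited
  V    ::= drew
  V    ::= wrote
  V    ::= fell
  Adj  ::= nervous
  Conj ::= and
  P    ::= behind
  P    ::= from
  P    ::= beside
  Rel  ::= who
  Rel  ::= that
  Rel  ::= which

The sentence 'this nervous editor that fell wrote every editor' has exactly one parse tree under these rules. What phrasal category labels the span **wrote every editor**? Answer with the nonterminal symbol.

VP

[S [NP [NP [Det this] [AP [Adj nervous]] [N editor]] [RelC [Rel that] [VP [V fell]]]] [VP [V wrote] [NP [Det every] [N editor]]]]
The span 'wrote every editor' is the VP node built by VP → V NP.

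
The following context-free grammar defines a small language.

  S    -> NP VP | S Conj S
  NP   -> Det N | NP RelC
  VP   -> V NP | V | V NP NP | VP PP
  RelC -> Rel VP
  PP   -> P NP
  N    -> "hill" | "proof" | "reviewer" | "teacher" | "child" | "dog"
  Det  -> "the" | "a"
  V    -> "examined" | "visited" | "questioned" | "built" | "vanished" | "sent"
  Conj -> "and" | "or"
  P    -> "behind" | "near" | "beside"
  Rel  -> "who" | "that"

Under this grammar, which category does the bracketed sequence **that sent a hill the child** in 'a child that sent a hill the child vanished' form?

RelC

[S [NP [NP [Det a] [N child]] [RelC [Rel that] [VP [V sent] [NP [Det a] [N hill]] [NP [Det the] [N child]]]]] [VP [V vanished]]]
The span 'that sent a hill the child' is the RelC node built by RelC → Rel VP.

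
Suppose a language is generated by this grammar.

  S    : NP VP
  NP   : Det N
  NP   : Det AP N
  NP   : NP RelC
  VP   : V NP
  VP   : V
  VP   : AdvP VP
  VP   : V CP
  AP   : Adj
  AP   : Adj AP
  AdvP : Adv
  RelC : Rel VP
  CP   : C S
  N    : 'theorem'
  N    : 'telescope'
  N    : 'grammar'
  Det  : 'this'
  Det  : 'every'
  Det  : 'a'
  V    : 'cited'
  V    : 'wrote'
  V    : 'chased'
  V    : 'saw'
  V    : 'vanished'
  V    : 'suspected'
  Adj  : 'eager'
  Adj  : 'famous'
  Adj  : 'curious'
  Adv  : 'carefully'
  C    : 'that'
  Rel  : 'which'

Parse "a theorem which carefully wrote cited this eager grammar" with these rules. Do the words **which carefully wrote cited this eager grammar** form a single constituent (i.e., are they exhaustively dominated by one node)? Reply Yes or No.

No

[S [NP [NP [Det a] [N theorem]] [RelC [Rel which] [VP [AdvP [Adv carefully]] [VP [V wrote]]]]] [VP [V cited] [NP [Det this] [AP [Adj eager]] [N grammar]]]]
The smallest constituent containing 'which carefully wrote cited this eager grammar' is the S spanning 'a theorem which carefully wrote cited this eager grammar'; no single node in the tree dominates exactly the given words.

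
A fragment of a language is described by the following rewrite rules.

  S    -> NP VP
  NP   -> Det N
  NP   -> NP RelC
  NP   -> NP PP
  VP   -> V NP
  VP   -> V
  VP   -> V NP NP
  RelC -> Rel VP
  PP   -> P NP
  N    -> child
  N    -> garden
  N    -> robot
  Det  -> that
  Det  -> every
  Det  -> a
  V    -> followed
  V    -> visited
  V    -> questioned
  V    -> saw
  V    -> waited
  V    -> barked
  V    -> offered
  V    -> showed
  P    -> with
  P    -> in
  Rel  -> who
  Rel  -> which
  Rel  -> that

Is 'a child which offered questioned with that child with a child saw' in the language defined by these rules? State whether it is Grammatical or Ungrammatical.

Ungrammatical

For S → NP VP, every NP-prefix leaves a non-VP remainder: after 'a child' the remainder is not a VP; after 'a child which offered' the remainder is not a VP.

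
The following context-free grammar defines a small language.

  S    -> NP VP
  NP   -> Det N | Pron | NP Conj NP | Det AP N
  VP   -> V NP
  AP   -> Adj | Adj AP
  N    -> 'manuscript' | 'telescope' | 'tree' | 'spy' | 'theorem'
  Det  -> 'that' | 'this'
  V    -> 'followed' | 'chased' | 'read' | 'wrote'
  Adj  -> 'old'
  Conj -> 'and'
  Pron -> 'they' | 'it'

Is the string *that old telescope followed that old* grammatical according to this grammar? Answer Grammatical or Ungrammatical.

For S → NP VP, the only prefix that parses as NP is 'that old telescope', but the remainder 'followed that old' is not a VP under these rules.

Ungrammatical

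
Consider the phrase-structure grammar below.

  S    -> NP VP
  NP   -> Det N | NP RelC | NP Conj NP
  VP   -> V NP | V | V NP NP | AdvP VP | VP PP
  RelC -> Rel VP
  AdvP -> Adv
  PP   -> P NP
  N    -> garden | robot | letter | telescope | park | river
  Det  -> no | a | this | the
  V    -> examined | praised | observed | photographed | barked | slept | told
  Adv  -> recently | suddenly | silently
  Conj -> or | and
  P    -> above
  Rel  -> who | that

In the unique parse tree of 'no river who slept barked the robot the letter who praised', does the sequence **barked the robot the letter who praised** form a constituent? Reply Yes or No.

[S [NP [NP [Det no] [N river]] [RelC [Rel who] [VP [V slept]]]] [VP [V barked] [NP [Det the] [N robot]] [NP [NP [Det the] [N letter]] [RelC [Rel who] [VP [V praised]]]]]]
The words 'barked the robot the letter who praised' are exhaustively dominated by a single VP node (built by VP → V NP NP), so they form a constituent.

Yes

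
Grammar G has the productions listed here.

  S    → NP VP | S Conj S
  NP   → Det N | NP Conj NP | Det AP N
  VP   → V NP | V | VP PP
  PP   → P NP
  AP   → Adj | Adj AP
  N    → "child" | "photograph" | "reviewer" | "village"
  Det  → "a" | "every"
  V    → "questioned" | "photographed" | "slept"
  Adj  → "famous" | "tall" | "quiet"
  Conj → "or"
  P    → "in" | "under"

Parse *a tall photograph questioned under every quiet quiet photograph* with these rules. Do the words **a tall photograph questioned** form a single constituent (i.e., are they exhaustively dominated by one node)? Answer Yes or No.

No

[S [NP [Det a] [AP [Adj tall]] [N photograph]] [VP [VP [V questioned]] [PP [P under] [NP [Det every] [AP [Adj quiet] [AP [Adj quiet]]] [N photograph]]]]]
The smallest constituent containing 'a tall photograph questioned' is the S spanning 'a tall photograph questioned under every quiet quiet photograph'; no single node in the tree dominates exactly the given words.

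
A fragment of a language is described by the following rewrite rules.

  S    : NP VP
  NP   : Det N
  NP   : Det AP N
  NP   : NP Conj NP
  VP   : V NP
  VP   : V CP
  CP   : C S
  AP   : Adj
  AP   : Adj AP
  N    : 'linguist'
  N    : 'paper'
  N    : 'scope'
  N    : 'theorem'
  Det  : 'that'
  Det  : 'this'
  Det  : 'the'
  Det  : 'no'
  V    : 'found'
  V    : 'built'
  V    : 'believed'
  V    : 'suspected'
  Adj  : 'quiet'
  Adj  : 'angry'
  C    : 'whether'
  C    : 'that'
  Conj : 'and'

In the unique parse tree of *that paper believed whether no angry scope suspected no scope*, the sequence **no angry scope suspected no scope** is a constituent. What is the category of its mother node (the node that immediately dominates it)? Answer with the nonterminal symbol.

CP

S
  NP
    Det: that
    N: paper
  VP
    V: believed
    CP
      C: whether
      S
        NP
          Det: no
          AP
            Adj: angry
          N: scope
        VP
          V: suspected
          NP
            Det: no
            N: scope
The span 'no angry scope suspected no scope' is the S node built by S → NP VP.
Its mother is the CP built by CP → C S.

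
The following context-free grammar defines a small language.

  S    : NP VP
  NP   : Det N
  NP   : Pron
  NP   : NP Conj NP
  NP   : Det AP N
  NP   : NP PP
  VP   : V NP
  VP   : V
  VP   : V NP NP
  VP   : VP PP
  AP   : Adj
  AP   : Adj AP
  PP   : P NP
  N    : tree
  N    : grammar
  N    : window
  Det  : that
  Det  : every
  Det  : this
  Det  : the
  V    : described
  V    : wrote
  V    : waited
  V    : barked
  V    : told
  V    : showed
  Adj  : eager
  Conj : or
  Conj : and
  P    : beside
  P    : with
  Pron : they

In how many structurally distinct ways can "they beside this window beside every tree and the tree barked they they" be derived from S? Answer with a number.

Two of the 5 distinct bracketings:
[S [NP [NP [NP [Pron they]] [PP [P beside] [NP [NP [Det this] [N window]] [PP [P beside] [NP [Det every] [N tree]]]]]] [Conj and] [NP [Det the] [N tree]]] [VP [V barked] [NP [Pron they]] [NP [Pron they]]]]
[S [NP [NP [NP [NP [Pron they]] [PP [P beside] [NP [Det this] [N window]]]] [PP [P beside] [NP [Det every] [N tree]]]] [Conj and] [NP [Det the] [N tree]]] [VP [V barked] [NP [Pron they]] [NP [Pron they]]]]
The trees differ in how a recursive rule is bracketed over the same span.

5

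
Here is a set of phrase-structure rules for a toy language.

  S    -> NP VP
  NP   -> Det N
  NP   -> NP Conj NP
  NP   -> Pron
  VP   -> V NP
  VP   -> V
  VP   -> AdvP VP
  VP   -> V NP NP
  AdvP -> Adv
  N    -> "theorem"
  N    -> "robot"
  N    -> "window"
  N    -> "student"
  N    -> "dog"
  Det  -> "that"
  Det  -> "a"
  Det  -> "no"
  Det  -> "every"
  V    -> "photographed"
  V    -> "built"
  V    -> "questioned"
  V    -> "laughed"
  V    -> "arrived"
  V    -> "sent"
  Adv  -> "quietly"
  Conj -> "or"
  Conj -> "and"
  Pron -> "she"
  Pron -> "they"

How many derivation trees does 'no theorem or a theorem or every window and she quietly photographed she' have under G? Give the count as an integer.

5

Two of the 5 distinct bracketings:
[S [NP [NP [Det no] [N theorem]] [Conj or] [NP [NP [Det a] [N theorem]] [Conj or] [NP [NP [Det every] [N window]] [Conj and] [NP [Pron she]]]]] [VP [AdvP [Adv quietly]] [VP [V photographed] [NP [Pron she]]]]]
[S [NP [NP [Det no] [N theorem]] [Conj or] [NP [NP [NP [Det a] [N theorem]] [Conj or] [NP [Det every] [N window]]] [Conj and] [NP [Pron she]]]] [VP [AdvP [Adv quietly]] [VP [V photographed] [NP [Pron she]]]]]
The trees differ in how a recursive rule is bracketed over the same span.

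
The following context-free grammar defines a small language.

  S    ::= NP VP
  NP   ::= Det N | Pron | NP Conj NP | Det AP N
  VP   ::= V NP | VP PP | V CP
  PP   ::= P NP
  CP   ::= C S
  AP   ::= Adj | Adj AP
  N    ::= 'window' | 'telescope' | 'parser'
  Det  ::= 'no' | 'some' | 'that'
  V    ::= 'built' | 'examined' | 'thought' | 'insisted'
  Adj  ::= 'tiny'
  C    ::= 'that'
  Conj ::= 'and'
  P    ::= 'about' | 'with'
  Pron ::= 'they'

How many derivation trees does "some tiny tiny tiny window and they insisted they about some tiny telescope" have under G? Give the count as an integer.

1

[S [NP [NP [Det some] [AP [Adj tiny] [AP [Adj tiny] [AP [Adj tiny]]]] [N window]] [Conj and] [NP [Pron they]]] [VP [VP [V insisted] [NP [Pron they]]] [PP [P about] [NP [Det some] [AP [Adj tiny]] [N telescope]]]]]
No rule offers an alternative attachment or grouping for any span, so this is the only derivation.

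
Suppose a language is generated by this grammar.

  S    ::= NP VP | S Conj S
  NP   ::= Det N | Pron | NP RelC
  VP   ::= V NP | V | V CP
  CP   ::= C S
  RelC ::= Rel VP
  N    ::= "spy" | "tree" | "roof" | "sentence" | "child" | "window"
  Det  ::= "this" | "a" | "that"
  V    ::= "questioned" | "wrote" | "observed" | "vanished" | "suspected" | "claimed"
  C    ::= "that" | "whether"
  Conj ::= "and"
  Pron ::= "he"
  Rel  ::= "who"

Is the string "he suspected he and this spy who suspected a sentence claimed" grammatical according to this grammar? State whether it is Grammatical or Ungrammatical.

S
  S
    NP
      Pron: he
    VP
      V: suspected
      NP
        Pron: he
  Conj: and
  S
    NP
      NP
        Det: this
        N: spy
      RelC
        Rel: who
        VP
          V: suspected
          NP
            Det: a
            N: sentence
    VP
      V: claimed
Every word is introduced by a lexical rule and the phrasal rules combine the resulting categories into a single S.

Grammatical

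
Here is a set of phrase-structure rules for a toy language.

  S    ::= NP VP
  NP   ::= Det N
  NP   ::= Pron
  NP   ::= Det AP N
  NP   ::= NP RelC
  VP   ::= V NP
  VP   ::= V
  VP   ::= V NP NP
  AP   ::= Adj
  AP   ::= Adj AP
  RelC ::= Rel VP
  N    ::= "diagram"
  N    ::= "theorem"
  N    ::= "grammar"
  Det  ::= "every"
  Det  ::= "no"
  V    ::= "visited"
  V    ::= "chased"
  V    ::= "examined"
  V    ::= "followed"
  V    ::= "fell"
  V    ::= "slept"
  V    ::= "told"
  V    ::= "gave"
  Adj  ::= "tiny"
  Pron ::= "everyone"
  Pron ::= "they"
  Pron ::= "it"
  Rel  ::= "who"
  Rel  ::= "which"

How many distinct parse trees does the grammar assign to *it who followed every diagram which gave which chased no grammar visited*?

4

Two of the 4 distinct bracketings:
[S [NP [NP [Pron it]] [RelC [Rel who] [VP [V followed] [NP [NP [NP [Det every] [N diagram]] [RelC [Rel which] [VP [V gave]]]] [RelC [Rel which] [VP [V chased] [NP [Det no] [N grammar]]]]]]]] [VP [V visited]]]
[S [NP [NP [Pron it]] [RelC [Rel who] [VP [V followed] [NP [NP [NP [Det every] [N diagram]] [RelC [Rel which] [VP [V gave]]]] [RelC [Rel which] [VP [V chased]]]] [NP [Det no] [N grammar]]]]] [VP [V visited]]]
The difference turns on whether VP → V NP is used at the relevant span, versus an alternative expansion of VP.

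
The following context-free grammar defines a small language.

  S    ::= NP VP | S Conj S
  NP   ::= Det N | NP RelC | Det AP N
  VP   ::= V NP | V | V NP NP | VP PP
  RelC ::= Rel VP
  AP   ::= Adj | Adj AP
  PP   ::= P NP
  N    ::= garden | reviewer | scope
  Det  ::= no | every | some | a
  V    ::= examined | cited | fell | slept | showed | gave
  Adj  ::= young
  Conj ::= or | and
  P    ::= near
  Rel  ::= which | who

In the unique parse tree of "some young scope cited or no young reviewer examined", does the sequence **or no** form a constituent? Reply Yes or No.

No

[S [S [NP [Det some] [AP [Adj young]] [N scope]] [VP [V cited]]] [Conj or] [S [NP [Det no] [AP [Adj young]] [N reviewer]] [VP [V examined]]]]
The smallest constituent containing 'or no' is the S spanning 'some young scope cited or no young reviewer examined'; no single node in the tree dominates exactly the given words.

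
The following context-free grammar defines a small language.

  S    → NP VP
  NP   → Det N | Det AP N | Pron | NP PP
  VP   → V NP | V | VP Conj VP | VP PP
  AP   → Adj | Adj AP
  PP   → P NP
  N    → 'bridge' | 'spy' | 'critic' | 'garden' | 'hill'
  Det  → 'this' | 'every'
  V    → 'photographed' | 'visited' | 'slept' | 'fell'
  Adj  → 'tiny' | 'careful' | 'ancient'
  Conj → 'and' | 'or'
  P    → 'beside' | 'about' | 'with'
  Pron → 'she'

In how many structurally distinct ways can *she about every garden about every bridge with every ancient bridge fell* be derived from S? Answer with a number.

Two of the 5 distinct bracketings:
[S [NP [NP [Pron she]] [PP [P about] [NP [NP [Det every] [N garden]] [PP [P about] [NP [NP [Det every] [N bridge]] [PP [P with] [NP [Det every] [AP [Adj ancient]] [N bridge]]]]]]]] [VP [V fell]]]
[S [NP [NP [Pron she]] [PP [P about] [NP [NP [NP [Det every] [N garden]] [PP [P about] [NP [Det every] [N bridge]]]] [PP [P with] [NP [Det every] [AP [Adj ancient]] [N bridge]]]]]] [VP [V fell]]]
The trees differ in how a recursive rule is bracketed over the same span.

5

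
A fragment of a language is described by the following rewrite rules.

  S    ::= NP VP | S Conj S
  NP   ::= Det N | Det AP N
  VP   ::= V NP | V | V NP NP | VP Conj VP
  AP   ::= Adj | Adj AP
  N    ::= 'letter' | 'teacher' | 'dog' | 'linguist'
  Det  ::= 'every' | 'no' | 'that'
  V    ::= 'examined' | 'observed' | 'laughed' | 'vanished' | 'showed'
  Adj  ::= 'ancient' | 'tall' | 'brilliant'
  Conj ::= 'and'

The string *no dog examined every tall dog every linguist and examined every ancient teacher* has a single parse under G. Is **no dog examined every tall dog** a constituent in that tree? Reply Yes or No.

No

[S [NP [Det no] [N dog]] [VP [VP [V examined] [NP [Det every] [AP [Adj tall]] [N dog]] [NP [Det every] [N linguist]]] [Conj and] [VP [V examined] [NP [Det every] [AP [Adj ancient]] [N teacher]]]]]
The smallest constituent containing 'no dog examined every tall dog' is the S spanning 'no dog examined every tall dog every linguist and examined every ancient teacher'; no single node in the tree dominates exactly the given words.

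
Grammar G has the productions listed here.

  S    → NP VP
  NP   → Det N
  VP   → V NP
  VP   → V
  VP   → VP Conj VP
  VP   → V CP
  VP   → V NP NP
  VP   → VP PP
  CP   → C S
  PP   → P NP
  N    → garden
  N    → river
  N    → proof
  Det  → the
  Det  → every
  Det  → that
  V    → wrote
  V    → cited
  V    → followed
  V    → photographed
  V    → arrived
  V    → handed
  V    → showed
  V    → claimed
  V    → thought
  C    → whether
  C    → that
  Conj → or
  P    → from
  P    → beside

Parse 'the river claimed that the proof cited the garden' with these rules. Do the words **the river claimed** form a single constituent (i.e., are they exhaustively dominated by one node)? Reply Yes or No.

[S [NP [Det the] [N river]] [VP [V claimed] [CP [C that] [S [NP [Det the] [N proof]] [VP [V cited] [NP [Det the] [N garden]]]]]]]
The smallest constituent containing 'the river claimed' is the S spanning 'the river claimed that the proof cited the garden'; no single node in the tree dominates exactly the given words.

No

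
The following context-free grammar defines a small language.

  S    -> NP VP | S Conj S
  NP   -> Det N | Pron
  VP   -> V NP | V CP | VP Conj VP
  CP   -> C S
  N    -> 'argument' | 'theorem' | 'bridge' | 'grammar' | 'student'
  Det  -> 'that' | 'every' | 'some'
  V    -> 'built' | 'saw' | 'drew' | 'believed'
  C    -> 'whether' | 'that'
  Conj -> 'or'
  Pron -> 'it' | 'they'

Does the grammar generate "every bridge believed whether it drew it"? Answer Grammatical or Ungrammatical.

Grammatical

[S [NP [Det every] [N bridge]] [VP [V believed] [CP [C whether] [S [NP [Pron it]] [VP [V drew] [NP [Pron it]]]]]]]
The bracketing above is licensed at every node by one of the given productions, with S at the root.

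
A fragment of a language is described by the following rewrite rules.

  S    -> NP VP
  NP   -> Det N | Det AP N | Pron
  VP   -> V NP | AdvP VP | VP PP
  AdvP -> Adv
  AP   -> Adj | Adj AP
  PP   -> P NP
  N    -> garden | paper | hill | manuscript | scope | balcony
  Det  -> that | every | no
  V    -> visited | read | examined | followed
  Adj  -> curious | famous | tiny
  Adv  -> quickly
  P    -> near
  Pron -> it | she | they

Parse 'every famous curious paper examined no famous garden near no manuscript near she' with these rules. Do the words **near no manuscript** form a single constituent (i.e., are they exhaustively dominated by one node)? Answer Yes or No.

[S [NP [Det every] [AP [Adj famous] [AP [Adj curious]]] [N paper]] [VP [VP [VP [V examined] [NP [Det no] [AP [Adj famous]] [N garden]]] [PP [P near] [NP [Det no] [N manuscript]]]] [PP [P near] [NP [Pron she]]]]]
The words 'near no manuscript' are exhaustively dominated by a single PP node (built by PP → P NP), so they form a constituent.

Yes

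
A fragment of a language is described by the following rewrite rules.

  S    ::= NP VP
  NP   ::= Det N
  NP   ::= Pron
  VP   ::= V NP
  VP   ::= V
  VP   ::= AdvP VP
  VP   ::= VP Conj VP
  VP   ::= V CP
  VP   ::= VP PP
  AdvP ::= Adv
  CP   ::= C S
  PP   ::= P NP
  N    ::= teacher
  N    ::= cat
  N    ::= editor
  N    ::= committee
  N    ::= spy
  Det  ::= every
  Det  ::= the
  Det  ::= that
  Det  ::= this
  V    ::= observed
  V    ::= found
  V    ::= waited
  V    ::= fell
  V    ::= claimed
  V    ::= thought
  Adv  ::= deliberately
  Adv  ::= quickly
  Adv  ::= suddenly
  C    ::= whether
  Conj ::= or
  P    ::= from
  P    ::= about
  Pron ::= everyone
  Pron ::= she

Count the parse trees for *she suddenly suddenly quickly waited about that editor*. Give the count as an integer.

Two of the 4 distinct bracketings:
[S [NP [Pron she]] [VP [AdvP [Adv suddenly]] [VP [AdvP [Adv suddenly]] [VP [AdvP [Adv quickly]] [VP [VP [V waited]] [PP [P about] [NP [Det that] [N editor]]]]]]]]
[S [NP [Pron she]] [VP [AdvP [Adv suddenly]] [VP [AdvP [Adv suddenly]] [VP [VP [AdvP [Adv quickly]] [VP [V waited]]] [PP [P about] [NP [Det that] [N editor]]]]]]]
The trees differ in how a recursive rule is bracketed over the same span.

4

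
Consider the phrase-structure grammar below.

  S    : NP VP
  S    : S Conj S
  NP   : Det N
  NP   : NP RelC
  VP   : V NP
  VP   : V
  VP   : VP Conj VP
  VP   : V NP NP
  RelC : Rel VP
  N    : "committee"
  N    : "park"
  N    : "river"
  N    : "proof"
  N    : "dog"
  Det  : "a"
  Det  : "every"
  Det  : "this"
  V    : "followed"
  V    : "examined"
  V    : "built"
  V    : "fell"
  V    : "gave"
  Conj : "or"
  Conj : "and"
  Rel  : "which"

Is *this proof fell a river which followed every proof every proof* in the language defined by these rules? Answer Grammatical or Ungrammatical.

Grammatical

S
  NP
    Det: this
    N: proof
  VP
    V: fell
    NP
      NP
        Det: a
        N: river
      RelC
        Rel: which
        VP
          V: followed
          NP
            Det: every
            N: proof
          NP
            Det: every
            N: proof
Each bracket corresponds to one application of a listed rule, so the string is derivable from S.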